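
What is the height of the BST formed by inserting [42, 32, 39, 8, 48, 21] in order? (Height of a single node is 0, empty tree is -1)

Insertion order: [42, 32, 39, 8, 48, 21]
Tree (level-order array): [42, 32, 48, 8, 39, None, None, None, 21]
Compute height bottom-up (empty subtree = -1):
  height(21) = 1 + max(-1, -1) = 0
  height(8) = 1 + max(-1, 0) = 1
  height(39) = 1 + max(-1, -1) = 0
  height(32) = 1 + max(1, 0) = 2
  height(48) = 1 + max(-1, -1) = 0
  height(42) = 1 + max(2, 0) = 3
Height = 3


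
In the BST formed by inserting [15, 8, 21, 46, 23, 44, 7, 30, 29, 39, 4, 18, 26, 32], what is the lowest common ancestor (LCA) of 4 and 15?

Tree insertion order: [15, 8, 21, 46, 23, 44, 7, 30, 29, 39, 4, 18, 26, 32]
Tree (level-order array): [15, 8, 21, 7, None, 18, 46, 4, None, None, None, 23, None, None, None, None, 44, 30, None, 29, 39, 26, None, 32]
In a BST, the LCA of p=4, q=15 is the first node v on the
root-to-leaf path with p <= v <= q (go left if both < v, right if both > v).
Walk from root:
  at 15: 4 <= 15 <= 15, this is the LCA
LCA = 15


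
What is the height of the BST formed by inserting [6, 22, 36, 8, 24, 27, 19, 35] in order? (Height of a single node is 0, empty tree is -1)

Insertion order: [6, 22, 36, 8, 24, 27, 19, 35]
Tree (level-order array): [6, None, 22, 8, 36, None, 19, 24, None, None, None, None, 27, None, 35]
Compute height bottom-up (empty subtree = -1):
  height(19) = 1 + max(-1, -1) = 0
  height(8) = 1 + max(-1, 0) = 1
  height(35) = 1 + max(-1, -1) = 0
  height(27) = 1 + max(-1, 0) = 1
  height(24) = 1 + max(-1, 1) = 2
  height(36) = 1 + max(2, -1) = 3
  height(22) = 1 + max(1, 3) = 4
  height(6) = 1 + max(-1, 4) = 5
Height = 5


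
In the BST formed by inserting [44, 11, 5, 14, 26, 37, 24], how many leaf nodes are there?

Tree built from: [44, 11, 5, 14, 26, 37, 24]
Tree (level-order array): [44, 11, None, 5, 14, None, None, None, 26, 24, 37]
Rule: A leaf has 0 children.
Per-node child counts:
  node 44: 1 child(ren)
  node 11: 2 child(ren)
  node 5: 0 child(ren)
  node 14: 1 child(ren)
  node 26: 2 child(ren)
  node 24: 0 child(ren)
  node 37: 0 child(ren)
Matching nodes: [5, 24, 37]
Count of leaf nodes: 3


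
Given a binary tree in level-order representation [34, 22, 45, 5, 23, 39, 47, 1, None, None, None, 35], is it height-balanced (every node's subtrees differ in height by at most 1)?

Tree (level-order array): [34, 22, 45, 5, 23, 39, 47, 1, None, None, None, 35]
Definition: a tree is height-balanced if, at every node, |h(left) - h(right)| <= 1 (empty subtree has height -1).
Bottom-up per-node check:
  node 1: h_left=-1, h_right=-1, diff=0 [OK], height=0
  node 5: h_left=0, h_right=-1, diff=1 [OK], height=1
  node 23: h_left=-1, h_right=-1, diff=0 [OK], height=0
  node 22: h_left=1, h_right=0, diff=1 [OK], height=2
  node 35: h_left=-1, h_right=-1, diff=0 [OK], height=0
  node 39: h_left=0, h_right=-1, diff=1 [OK], height=1
  node 47: h_left=-1, h_right=-1, diff=0 [OK], height=0
  node 45: h_left=1, h_right=0, diff=1 [OK], height=2
  node 34: h_left=2, h_right=2, diff=0 [OK], height=3
All nodes satisfy the balance condition.
Result: Balanced


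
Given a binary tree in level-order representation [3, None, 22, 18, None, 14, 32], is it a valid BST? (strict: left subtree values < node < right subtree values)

Level-order array: [3, None, 22, 18, None, 14, 32]
Validate using subtree bounds (lo, hi): at each node, require lo < value < hi,
then recurse left with hi=value and right with lo=value.
Preorder trace (stopping at first violation):
  at node 3 with bounds (-inf, +inf): OK
  at node 22 with bounds (3, +inf): OK
  at node 18 with bounds (3, 22): OK
  at node 14 with bounds (3, 18): OK
  at node 32 with bounds (18, 22): VIOLATION
Node 32 violates its bound: not (18 < 32 < 22).
Result: Not a valid BST


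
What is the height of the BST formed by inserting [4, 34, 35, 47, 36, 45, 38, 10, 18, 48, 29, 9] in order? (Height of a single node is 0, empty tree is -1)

Insertion order: [4, 34, 35, 47, 36, 45, 38, 10, 18, 48, 29, 9]
Tree (level-order array): [4, None, 34, 10, 35, 9, 18, None, 47, None, None, None, 29, 36, 48, None, None, None, 45, None, None, 38]
Compute height bottom-up (empty subtree = -1):
  height(9) = 1 + max(-1, -1) = 0
  height(29) = 1 + max(-1, -1) = 0
  height(18) = 1 + max(-1, 0) = 1
  height(10) = 1 + max(0, 1) = 2
  height(38) = 1 + max(-1, -1) = 0
  height(45) = 1 + max(0, -1) = 1
  height(36) = 1 + max(-1, 1) = 2
  height(48) = 1 + max(-1, -1) = 0
  height(47) = 1 + max(2, 0) = 3
  height(35) = 1 + max(-1, 3) = 4
  height(34) = 1 + max(2, 4) = 5
  height(4) = 1 + max(-1, 5) = 6
Height = 6


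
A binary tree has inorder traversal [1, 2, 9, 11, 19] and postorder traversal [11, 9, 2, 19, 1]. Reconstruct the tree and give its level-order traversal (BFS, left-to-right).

Inorder:   [1, 2, 9, 11, 19]
Postorder: [11, 9, 2, 19, 1]
Algorithm: postorder visits root last, so walk postorder right-to-left;
each value is the root of the current inorder slice — split it at that
value, recurse on the right subtree first, then the left.
Recursive splits:
  root=1; inorder splits into left=[], right=[2, 9, 11, 19]
  root=19; inorder splits into left=[2, 9, 11], right=[]
  root=2; inorder splits into left=[], right=[9, 11]
  root=9; inorder splits into left=[], right=[11]
  root=11; inorder splits into left=[], right=[]
Reconstructed level-order: [1, 19, 2, 9, 11]


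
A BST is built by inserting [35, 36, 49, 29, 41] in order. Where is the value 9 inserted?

Starting tree (level order): [35, 29, 36, None, None, None, 49, 41]
Insertion path: 35 -> 29
Result: insert 9 as left child of 29
Final tree (level order): [35, 29, 36, 9, None, None, 49, None, None, 41]


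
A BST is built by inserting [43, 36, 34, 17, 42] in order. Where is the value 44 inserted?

Starting tree (level order): [43, 36, None, 34, 42, 17]
Insertion path: 43
Result: insert 44 as right child of 43
Final tree (level order): [43, 36, 44, 34, 42, None, None, 17]


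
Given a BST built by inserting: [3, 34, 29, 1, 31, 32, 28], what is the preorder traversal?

Tree insertion order: [3, 34, 29, 1, 31, 32, 28]
Tree (level-order array): [3, 1, 34, None, None, 29, None, 28, 31, None, None, None, 32]
Preorder traversal: [3, 1, 34, 29, 28, 31, 32]


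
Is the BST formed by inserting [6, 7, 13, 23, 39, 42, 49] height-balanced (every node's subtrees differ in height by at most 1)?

Tree (level-order array): [6, None, 7, None, 13, None, 23, None, 39, None, 42, None, 49]
Definition: a tree is height-balanced if, at every node, |h(left) - h(right)| <= 1 (empty subtree has height -1).
Bottom-up per-node check:
  node 49: h_left=-1, h_right=-1, diff=0 [OK], height=0
  node 42: h_left=-1, h_right=0, diff=1 [OK], height=1
  node 39: h_left=-1, h_right=1, diff=2 [FAIL (|-1-1|=2 > 1)], height=2
  node 23: h_left=-1, h_right=2, diff=3 [FAIL (|-1-2|=3 > 1)], height=3
  node 13: h_left=-1, h_right=3, diff=4 [FAIL (|-1-3|=4 > 1)], height=4
  node 7: h_left=-1, h_right=4, diff=5 [FAIL (|-1-4|=5 > 1)], height=5
  node 6: h_left=-1, h_right=5, diff=6 [FAIL (|-1-5|=6 > 1)], height=6
Node 39 violates the condition: |-1 - 1| = 2 > 1.
Result: Not balanced


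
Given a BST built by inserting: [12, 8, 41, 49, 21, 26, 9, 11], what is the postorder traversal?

Tree insertion order: [12, 8, 41, 49, 21, 26, 9, 11]
Tree (level-order array): [12, 8, 41, None, 9, 21, 49, None, 11, None, 26]
Postorder traversal: [11, 9, 8, 26, 21, 49, 41, 12]


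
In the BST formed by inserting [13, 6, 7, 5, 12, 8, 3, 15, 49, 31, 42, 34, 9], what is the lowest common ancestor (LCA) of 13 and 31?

Tree insertion order: [13, 6, 7, 5, 12, 8, 3, 15, 49, 31, 42, 34, 9]
Tree (level-order array): [13, 6, 15, 5, 7, None, 49, 3, None, None, 12, 31, None, None, None, 8, None, None, 42, None, 9, 34]
In a BST, the LCA of p=13, q=31 is the first node v on the
root-to-leaf path with p <= v <= q (go left if both < v, right if both > v).
Walk from root:
  at 13: 13 <= 13 <= 31, this is the LCA
LCA = 13


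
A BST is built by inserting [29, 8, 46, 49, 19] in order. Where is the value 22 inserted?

Starting tree (level order): [29, 8, 46, None, 19, None, 49]
Insertion path: 29 -> 8 -> 19
Result: insert 22 as right child of 19
Final tree (level order): [29, 8, 46, None, 19, None, 49, None, 22]


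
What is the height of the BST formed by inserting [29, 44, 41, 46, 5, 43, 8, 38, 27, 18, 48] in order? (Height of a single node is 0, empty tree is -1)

Insertion order: [29, 44, 41, 46, 5, 43, 8, 38, 27, 18, 48]
Tree (level-order array): [29, 5, 44, None, 8, 41, 46, None, 27, 38, 43, None, 48, 18]
Compute height bottom-up (empty subtree = -1):
  height(18) = 1 + max(-1, -1) = 0
  height(27) = 1 + max(0, -1) = 1
  height(8) = 1 + max(-1, 1) = 2
  height(5) = 1 + max(-1, 2) = 3
  height(38) = 1 + max(-1, -1) = 0
  height(43) = 1 + max(-1, -1) = 0
  height(41) = 1 + max(0, 0) = 1
  height(48) = 1 + max(-1, -1) = 0
  height(46) = 1 + max(-1, 0) = 1
  height(44) = 1 + max(1, 1) = 2
  height(29) = 1 + max(3, 2) = 4
Height = 4


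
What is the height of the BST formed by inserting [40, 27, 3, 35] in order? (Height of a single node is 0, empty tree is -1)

Insertion order: [40, 27, 3, 35]
Tree (level-order array): [40, 27, None, 3, 35]
Compute height bottom-up (empty subtree = -1):
  height(3) = 1 + max(-1, -1) = 0
  height(35) = 1 + max(-1, -1) = 0
  height(27) = 1 + max(0, 0) = 1
  height(40) = 1 + max(1, -1) = 2
Height = 2


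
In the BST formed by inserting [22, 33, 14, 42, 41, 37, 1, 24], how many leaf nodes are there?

Tree built from: [22, 33, 14, 42, 41, 37, 1, 24]
Tree (level-order array): [22, 14, 33, 1, None, 24, 42, None, None, None, None, 41, None, 37]
Rule: A leaf has 0 children.
Per-node child counts:
  node 22: 2 child(ren)
  node 14: 1 child(ren)
  node 1: 0 child(ren)
  node 33: 2 child(ren)
  node 24: 0 child(ren)
  node 42: 1 child(ren)
  node 41: 1 child(ren)
  node 37: 0 child(ren)
Matching nodes: [1, 24, 37]
Count of leaf nodes: 3


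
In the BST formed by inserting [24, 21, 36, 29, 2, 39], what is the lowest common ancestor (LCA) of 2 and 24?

Tree insertion order: [24, 21, 36, 29, 2, 39]
Tree (level-order array): [24, 21, 36, 2, None, 29, 39]
In a BST, the LCA of p=2, q=24 is the first node v on the
root-to-leaf path with p <= v <= q (go left if both < v, right if both > v).
Walk from root:
  at 24: 2 <= 24 <= 24, this is the LCA
LCA = 24


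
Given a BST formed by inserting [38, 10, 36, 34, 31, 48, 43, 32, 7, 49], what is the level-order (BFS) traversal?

Tree insertion order: [38, 10, 36, 34, 31, 48, 43, 32, 7, 49]
Tree (level-order array): [38, 10, 48, 7, 36, 43, 49, None, None, 34, None, None, None, None, None, 31, None, None, 32]
BFS from the root, enqueuing left then right child of each popped node:
  queue [38] -> pop 38, enqueue [10, 48], visited so far: [38]
  queue [10, 48] -> pop 10, enqueue [7, 36], visited so far: [38, 10]
  queue [48, 7, 36] -> pop 48, enqueue [43, 49], visited so far: [38, 10, 48]
  queue [7, 36, 43, 49] -> pop 7, enqueue [none], visited so far: [38, 10, 48, 7]
  queue [36, 43, 49] -> pop 36, enqueue [34], visited so far: [38, 10, 48, 7, 36]
  queue [43, 49, 34] -> pop 43, enqueue [none], visited so far: [38, 10, 48, 7, 36, 43]
  queue [49, 34] -> pop 49, enqueue [none], visited so far: [38, 10, 48, 7, 36, 43, 49]
  queue [34] -> pop 34, enqueue [31], visited so far: [38, 10, 48, 7, 36, 43, 49, 34]
  queue [31] -> pop 31, enqueue [32], visited so far: [38, 10, 48, 7, 36, 43, 49, 34, 31]
  queue [32] -> pop 32, enqueue [none], visited so far: [38, 10, 48, 7, 36, 43, 49, 34, 31, 32]
Result: [38, 10, 48, 7, 36, 43, 49, 34, 31, 32]


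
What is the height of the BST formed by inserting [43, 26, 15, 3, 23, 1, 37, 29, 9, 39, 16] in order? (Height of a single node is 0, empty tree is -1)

Insertion order: [43, 26, 15, 3, 23, 1, 37, 29, 9, 39, 16]
Tree (level-order array): [43, 26, None, 15, 37, 3, 23, 29, 39, 1, 9, 16]
Compute height bottom-up (empty subtree = -1):
  height(1) = 1 + max(-1, -1) = 0
  height(9) = 1 + max(-1, -1) = 0
  height(3) = 1 + max(0, 0) = 1
  height(16) = 1 + max(-1, -1) = 0
  height(23) = 1 + max(0, -1) = 1
  height(15) = 1 + max(1, 1) = 2
  height(29) = 1 + max(-1, -1) = 0
  height(39) = 1 + max(-1, -1) = 0
  height(37) = 1 + max(0, 0) = 1
  height(26) = 1 + max(2, 1) = 3
  height(43) = 1 + max(3, -1) = 4
Height = 4


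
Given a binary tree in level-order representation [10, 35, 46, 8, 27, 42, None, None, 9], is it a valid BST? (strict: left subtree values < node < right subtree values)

Level-order array: [10, 35, 46, 8, 27, 42, None, None, 9]
Validate using subtree bounds (lo, hi): at each node, require lo < value < hi,
then recurse left with hi=value and right with lo=value.
Preorder trace (stopping at first violation):
  at node 10 with bounds (-inf, +inf): OK
  at node 35 with bounds (-inf, 10): VIOLATION
Node 35 violates its bound: not (-inf < 35 < 10).
Result: Not a valid BST


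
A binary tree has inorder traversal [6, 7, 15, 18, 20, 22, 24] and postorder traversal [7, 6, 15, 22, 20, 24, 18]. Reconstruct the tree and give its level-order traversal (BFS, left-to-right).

Inorder:   [6, 7, 15, 18, 20, 22, 24]
Postorder: [7, 6, 15, 22, 20, 24, 18]
Algorithm: postorder visits root last, so walk postorder right-to-left;
each value is the root of the current inorder slice — split it at that
value, recurse on the right subtree first, then the left.
Recursive splits:
  root=18; inorder splits into left=[6, 7, 15], right=[20, 22, 24]
  root=24; inorder splits into left=[20, 22], right=[]
  root=20; inorder splits into left=[], right=[22]
  root=22; inorder splits into left=[], right=[]
  root=15; inorder splits into left=[6, 7], right=[]
  root=6; inorder splits into left=[], right=[7]
  root=7; inorder splits into left=[], right=[]
Reconstructed level-order: [18, 15, 24, 6, 20, 7, 22]


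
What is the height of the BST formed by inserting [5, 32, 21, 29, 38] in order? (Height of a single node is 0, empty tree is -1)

Insertion order: [5, 32, 21, 29, 38]
Tree (level-order array): [5, None, 32, 21, 38, None, 29]
Compute height bottom-up (empty subtree = -1):
  height(29) = 1 + max(-1, -1) = 0
  height(21) = 1 + max(-1, 0) = 1
  height(38) = 1 + max(-1, -1) = 0
  height(32) = 1 + max(1, 0) = 2
  height(5) = 1 + max(-1, 2) = 3
Height = 3


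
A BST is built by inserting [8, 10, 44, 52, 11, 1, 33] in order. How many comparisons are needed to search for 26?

Search path for 26: 8 -> 10 -> 44 -> 11 -> 33
Found: False
Comparisons: 5


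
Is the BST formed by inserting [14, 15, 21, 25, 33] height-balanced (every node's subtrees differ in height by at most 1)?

Tree (level-order array): [14, None, 15, None, 21, None, 25, None, 33]
Definition: a tree is height-balanced if, at every node, |h(left) - h(right)| <= 1 (empty subtree has height -1).
Bottom-up per-node check:
  node 33: h_left=-1, h_right=-1, diff=0 [OK], height=0
  node 25: h_left=-1, h_right=0, diff=1 [OK], height=1
  node 21: h_left=-1, h_right=1, diff=2 [FAIL (|-1-1|=2 > 1)], height=2
  node 15: h_left=-1, h_right=2, diff=3 [FAIL (|-1-2|=3 > 1)], height=3
  node 14: h_left=-1, h_right=3, diff=4 [FAIL (|-1-3|=4 > 1)], height=4
Node 21 violates the condition: |-1 - 1| = 2 > 1.
Result: Not balanced


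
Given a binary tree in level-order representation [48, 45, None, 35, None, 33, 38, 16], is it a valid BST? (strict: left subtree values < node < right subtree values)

Level-order array: [48, 45, None, 35, None, 33, 38, 16]
Validate using subtree bounds (lo, hi): at each node, require lo < value < hi,
then recurse left with hi=value and right with lo=value.
Preorder trace (stopping at first violation):
  at node 48 with bounds (-inf, +inf): OK
  at node 45 with bounds (-inf, 48): OK
  at node 35 with bounds (-inf, 45): OK
  at node 33 with bounds (-inf, 35): OK
  at node 16 with bounds (-inf, 33): OK
  at node 38 with bounds (35, 45): OK
No violation found at any node.
Result: Valid BST


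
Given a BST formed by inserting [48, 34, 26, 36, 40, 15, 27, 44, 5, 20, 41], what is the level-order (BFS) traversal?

Tree insertion order: [48, 34, 26, 36, 40, 15, 27, 44, 5, 20, 41]
Tree (level-order array): [48, 34, None, 26, 36, 15, 27, None, 40, 5, 20, None, None, None, 44, None, None, None, None, 41]
BFS from the root, enqueuing left then right child of each popped node:
  queue [48] -> pop 48, enqueue [34], visited so far: [48]
  queue [34] -> pop 34, enqueue [26, 36], visited so far: [48, 34]
  queue [26, 36] -> pop 26, enqueue [15, 27], visited so far: [48, 34, 26]
  queue [36, 15, 27] -> pop 36, enqueue [40], visited so far: [48, 34, 26, 36]
  queue [15, 27, 40] -> pop 15, enqueue [5, 20], visited so far: [48, 34, 26, 36, 15]
  queue [27, 40, 5, 20] -> pop 27, enqueue [none], visited so far: [48, 34, 26, 36, 15, 27]
  queue [40, 5, 20] -> pop 40, enqueue [44], visited so far: [48, 34, 26, 36, 15, 27, 40]
  queue [5, 20, 44] -> pop 5, enqueue [none], visited so far: [48, 34, 26, 36, 15, 27, 40, 5]
  queue [20, 44] -> pop 20, enqueue [none], visited so far: [48, 34, 26, 36, 15, 27, 40, 5, 20]
  queue [44] -> pop 44, enqueue [41], visited so far: [48, 34, 26, 36, 15, 27, 40, 5, 20, 44]
  queue [41] -> pop 41, enqueue [none], visited so far: [48, 34, 26, 36, 15, 27, 40, 5, 20, 44, 41]
Result: [48, 34, 26, 36, 15, 27, 40, 5, 20, 44, 41]


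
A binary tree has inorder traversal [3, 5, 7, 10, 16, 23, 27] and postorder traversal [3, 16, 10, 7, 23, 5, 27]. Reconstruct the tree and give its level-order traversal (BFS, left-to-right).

Inorder:   [3, 5, 7, 10, 16, 23, 27]
Postorder: [3, 16, 10, 7, 23, 5, 27]
Algorithm: postorder visits root last, so walk postorder right-to-left;
each value is the root of the current inorder slice — split it at that
value, recurse on the right subtree first, then the left.
Recursive splits:
  root=27; inorder splits into left=[3, 5, 7, 10, 16, 23], right=[]
  root=5; inorder splits into left=[3], right=[7, 10, 16, 23]
  root=23; inorder splits into left=[7, 10, 16], right=[]
  root=7; inorder splits into left=[], right=[10, 16]
  root=10; inorder splits into left=[], right=[16]
  root=16; inorder splits into left=[], right=[]
  root=3; inorder splits into left=[], right=[]
Reconstructed level-order: [27, 5, 3, 23, 7, 10, 16]


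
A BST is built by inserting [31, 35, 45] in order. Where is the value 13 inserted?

Starting tree (level order): [31, None, 35, None, 45]
Insertion path: 31
Result: insert 13 as left child of 31
Final tree (level order): [31, 13, 35, None, None, None, 45]


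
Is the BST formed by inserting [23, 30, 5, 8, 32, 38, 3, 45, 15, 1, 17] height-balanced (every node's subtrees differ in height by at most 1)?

Tree (level-order array): [23, 5, 30, 3, 8, None, 32, 1, None, None, 15, None, 38, None, None, None, 17, None, 45]
Definition: a tree is height-balanced if, at every node, |h(left) - h(right)| <= 1 (empty subtree has height -1).
Bottom-up per-node check:
  node 1: h_left=-1, h_right=-1, diff=0 [OK], height=0
  node 3: h_left=0, h_right=-1, diff=1 [OK], height=1
  node 17: h_left=-1, h_right=-1, diff=0 [OK], height=0
  node 15: h_left=-1, h_right=0, diff=1 [OK], height=1
  node 8: h_left=-1, h_right=1, diff=2 [FAIL (|-1-1|=2 > 1)], height=2
  node 5: h_left=1, h_right=2, diff=1 [OK], height=3
  node 45: h_left=-1, h_right=-1, diff=0 [OK], height=0
  node 38: h_left=-1, h_right=0, diff=1 [OK], height=1
  node 32: h_left=-1, h_right=1, diff=2 [FAIL (|-1-1|=2 > 1)], height=2
  node 30: h_left=-1, h_right=2, diff=3 [FAIL (|-1-2|=3 > 1)], height=3
  node 23: h_left=3, h_right=3, diff=0 [OK], height=4
Node 8 violates the condition: |-1 - 1| = 2 > 1.
Result: Not balanced


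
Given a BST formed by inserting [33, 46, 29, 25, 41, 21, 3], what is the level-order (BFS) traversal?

Tree insertion order: [33, 46, 29, 25, 41, 21, 3]
Tree (level-order array): [33, 29, 46, 25, None, 41, None, 21, None, None, None, 3]
BFS from the root, enqueuing left then right child of each popped node:
  queue [33] -> pop 33, enqueue [29, 46], visited so far: [33]
  queue [29, 46] -> pop 29, enqueue [25], visited so far: [33, 29]
  queue [46, 25] -> pop 46, enqueue [41], visited so far: [33, 29, 46]
  queue [25, 41] -> pop 25, enqueue [21], visited so far: [33, 29, 46, 25]
  queue [41, 21] -> pop 41, enqueue [none], visited so far: [33, 29, 46, 25, 41]
  queue [21] -> pop 21, enqueue [3], visited so far: [33, 29, 46, 25, 41, 21]
  queue [3] -> pop 3, enqueue [none], visited so far: [33, 29, 46, 25, 41, 21, 3]
Result: [33, 29, 46, 25, 41, 21, 3]


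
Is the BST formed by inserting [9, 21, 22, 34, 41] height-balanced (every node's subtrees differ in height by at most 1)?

Tree (level-order array): [9, None, 21, None, 22, None, 34, None, 41]
Definition: a tree is height-balanced if, at every node, |h(left) - h(right)| <= 1 (empty subtree has height -1).
Bottom-up per-node check:
  node 41: h_left=-1, h_right=-1, diff=0 [OK], height=0
  node 34: h_left=-1, h_right=0, diff=1 [OK], height=1
  node 22: h_left=-1, h_right=1, diff=2 [FAIL (|-1-1|=2 > 1)], height=2
  node 21: h_left=-1, h_right=2, diff=3 [FAIL (|-1-2|=3 > 1)], height=3
  node 9: h_left=-1, h_right=3, diff=4 [FAIL (|-1-3|=4 > 1)], height=4
Node 22 violates the condition: |-1 - 1| = 2 > 1.
Result: Not balanced


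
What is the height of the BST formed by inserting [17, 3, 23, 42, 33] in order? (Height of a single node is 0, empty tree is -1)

Insertion order: [17, 3, 23, 42, 33]
Tree (level-order array): [17, 3, 23, None, None, None, 42, 33]
Compute height bottom-up (empty subtree = -1):
  height(3) = 1 + max(-1, -1) = 0
  height(33) = 1 + max(-1, -1) = 0
  height(42) = 1 + max(0, -1) = 1
  height(23) = 1 + max(-1, 1) = 2
  height(17) = 1 + max(0, 2) = 3
Height = 3


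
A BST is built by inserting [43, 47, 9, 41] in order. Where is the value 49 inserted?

Starting tree (level order): [43, 9, 47, None, 41]
Insertion path: 43 -> 47
Result: insert 49 as right child of 47
Final tree (level order): [43, 9, 47, None, 41, None, 49]


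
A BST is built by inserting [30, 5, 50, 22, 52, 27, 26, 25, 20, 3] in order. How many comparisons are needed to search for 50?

Search path for 50: 30 -> 50
Found: True
Comparisons: 2


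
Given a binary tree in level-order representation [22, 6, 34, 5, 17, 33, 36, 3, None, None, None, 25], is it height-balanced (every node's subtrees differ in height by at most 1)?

Tree (level-order array): [22, 6, 34, 5, 17, 33, 36, 3, None, None, None, 25]
Definition: a tree is height-balanced if, at every node, |h(left) - h(right)| <= 1 (empty subtree has height -1).
Bottom-up per-node check:
  node 3: h_left=-1, h_right=-1, diff=0 [OK], height=0
  node 5: h_left=0, h_right=-1, diff=1 [OK], height=1
  node 17: h_left=-1, h_right=-1, diff=0 [OK], height=0
  node 6: h_left=1, h_right=0, diff=1 [OK], height=2
  node 25: h_left=-1, h_right=-1, diff=0 [OK], height=0
  node 33: h_left=0, h_right=-1, diff=1 [OK], height=1
  node 36: h_left=-1, h_right=-1, diff=0 [OK], height=0
  node 34: h_left=1, h_right=0, diff=1 [OK], height=2
  node 22: h_left=2, h_right=2, diff=0 [OK], height=3
All nodes satisfy the balance condition.
Result: Balanced


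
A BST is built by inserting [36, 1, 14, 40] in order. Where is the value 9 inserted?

Starting tree (level order): [36, 1, 40, None, 14]
Insertion path: 36 -> 1 -> 14
Result: insert 9 as left child of 14
Final tree (level order): [36, 1, 40, None, 14, None, None, 9]


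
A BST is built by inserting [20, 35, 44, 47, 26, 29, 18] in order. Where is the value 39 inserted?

Starting tree (level order): [20, 18, 35, None, None, 26, 44, None, 29, None, 47]
Insertion path: 20 -> 35 -> 44
Result: insert 39 as left child of 44
Final tree (level order): [20, 18, 35, None, None, 26, 44, None, 29, 39, 47]


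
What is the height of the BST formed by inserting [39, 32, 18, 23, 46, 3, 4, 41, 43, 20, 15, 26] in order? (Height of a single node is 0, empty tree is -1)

Insertion order: [39, 32, 18, 23, 46, 3, 4, 41, 43, 20, 15, 26]
Tree (level-order array): [39, 32, 46, 18, None, 41, None, 3, 23, None, 43, None, 4, 20, 26, None, None, None, 15]
Compute height bottom-up (empty subtree = -1):
  height(15) = 1 + max(-1, -1) = 0
  height(4) = 1 + max(-1, 0) = 1
  height(3) = 1 + max(-1, 1) = 2
  height(20) = 1 + max(-1, -1) = 0
  height(26) = 1 + max(-1, -1) = 0
  height(23) = 1 + max(0, 0) = 1
  height(18) = 1 + max(2, 1) = 3
  height(32) = 1 + max(3, -1) = 4
  height(43) = 1 + max(-1, -1) = 0
  height(41) = 1 + max(-1, 0) = 1
  height(46) = 1 + max(1, -1) = 2
  height(39) = 1 + max(4, 2) = 5
Height = 5


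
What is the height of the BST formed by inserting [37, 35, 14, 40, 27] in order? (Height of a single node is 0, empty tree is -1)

Insertion order: [37, 35, 14, 40, 27]
Tree (level-order array): [37, 35, 40, 14, None, None, None, None, 27]
Compute height bottom-up (empty subtree = -1):
  height(27) = 1 + max(-1, -1) = 0
  height(14) = 1 + max(-1, 0) = 1
  height(35) = 1 + max(1, -1) = 2
  height(40) = 1 + max(-1, -1) = 0
  height(37) = 1 + max(2, 0) = 3
Height = 3


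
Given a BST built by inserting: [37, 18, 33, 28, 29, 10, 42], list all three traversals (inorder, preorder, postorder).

Tree insertion order: [37, 18, 33, 28, 29, 10, 42]
Tree (level-order array): [37, 18, 42, 10, 33, None, None, None, None, 28, None, None, 29]
Inorder (L, root, R): [10, 18, 28, 29, 33, 37, 42]
Preorder (root, L, R): [37, 18, 10, 33, 28, 29, 42]
Postorder (L, R, root): [10, 29, 28, 33, 18, 42, 37]


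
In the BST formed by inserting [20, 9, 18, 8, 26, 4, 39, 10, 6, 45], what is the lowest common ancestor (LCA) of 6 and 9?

Tree insertion order: [20, 9, 18, 8, 26, 4, 39, 10, 6, 45]
Tree (level-order array): [20, 9, 26, 8, 18, None, 39, 4, None, 10, None, None, 45, None, 6]
In a BST, the LCA of p=6, q=9 is the first node v on the
root-to-leaf path with p <= v <= q (go left if both < v, right if both > v).
Walk from root:
  at 20: both 6 and 9 < 20, go left
  at 9: 6 <= 9 <= 9, this is the LCA
LCA = 9


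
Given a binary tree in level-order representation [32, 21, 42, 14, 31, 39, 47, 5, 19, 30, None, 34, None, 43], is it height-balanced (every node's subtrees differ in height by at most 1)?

Tree (level-order array): [32, 21, 42, 14, 31, 39, 47, 5, 19, 30, None, 34, None, 43]
Definition: a tree is height-balanced if, at every node, |h(left) - h(right)| <= 1 (empty subtree has height -1).
Bottom-up per-node check:
  node 5: h_left=-1, h_right=-1, diff=0 [OK], height=0
  node 19: h_left=-1, h_right=-1, diff=0 [OK], height=0
  node 14: h_left=0, h_right=0, diff=0 [OK], height=1
  node 30: h_left=-1, h_right=-1, diff=0 [OK], height=0
  node 31: h_left=0, h_right=-1, diff=1 [OK], height=1
  node 21: h_left=1, h_right=1, diff=0 [OK], height=2
  node 34: h_left=-1, h_right=-1, diff=0 [OK], height=0
  node 39: h_left=0, h_right=-1, diff=1 [OK], height=1
  node 43: h_left=-1, h_right=-1, diff=0 [OK], height=0
  node 47: h_left=0, h_right=-1, diff=1 [OK], height=1
  node 42: h_left=1, h_right=1, diff=0 [OK], height=2
  node 32: h_left=2, h_right=2, diff=0 [OK], height=3
All nodes satisfy the balance condition.
Result: Balanced


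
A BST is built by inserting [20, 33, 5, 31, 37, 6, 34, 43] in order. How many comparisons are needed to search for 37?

Search path for 37: 20 -> 33 -> 37
Found: True
Comparisons: 3


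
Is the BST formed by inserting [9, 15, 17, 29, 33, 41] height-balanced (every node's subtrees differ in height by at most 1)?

Tree (level-order array): [9, None, 15, None, 17, None, 29, None, 33, None, 41]
Definition: a tree is height-balanced if, at every node, |h(left) - h(right)| <= 1 (empty subtree has height -1).
Bottom-up per-node check:
  node 41: h_left=-1, h_right=-1, diff=0 [OK], height=0
  node 33: h_left=-1, h_right=0, diff=1 [OK], height=1
  node 29: h_left=-1, h_right=1, diff=2 [FAIL (|-1-1|=2 > 1)], height=2
  node 17: h_left=-1, h_right=2, diff=3 [FAIL (|-1-2|=3 > 1)], height=3
  node 15: h_left=-1, h_right=3, diff=4 [FAIL (|-1-3|=4 > 1)], height=4
  node 9: h_left=-1, h_right=4, diff=5 [FAIL (|-1-4|=5 > 1)], height=5
Node 29 violates the condition: |-1 - 1| = 2 > 1.
Result: Not balanced


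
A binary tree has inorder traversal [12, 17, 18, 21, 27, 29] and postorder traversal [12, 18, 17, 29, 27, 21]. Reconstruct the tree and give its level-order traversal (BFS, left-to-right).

Inorder:   [12, 17, 18, 21, 27, 29]
Postorder: [12, 18, 17, 29, 27, 21]
Algorithm: postorder visits root last, so walk postorder right-to-left;
each value is the root of the current inorder slice — split it at that
value, recurse on the right subtree first, then the left.
Recursive splits:
  root=21; inorder splits into left=[12, 17, 18], right=[27, 29]
  root=27; inorder splits into left=[], right=[29]
  root=29; inorder splits into left=[], right=[]
  root=17; inorder splits into left=[12], right=[18]
  root=18; inorder splits into left=[], right=[]
  root=12; inorder splits into left=[], right=[]
Reconstructed level-order: [21, 17, 27, 12, 18, 29]


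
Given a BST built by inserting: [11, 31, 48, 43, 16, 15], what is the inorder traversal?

Tree insertion order: [11, 31, 48, 43, 16, 15]
Tree (level-order array): [11, None, 31, 16, 48, 15, None, 43]
Inorder traversal: [11, 15, 16, 31, 43, 48]


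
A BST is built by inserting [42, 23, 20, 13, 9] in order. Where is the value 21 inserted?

Starting tree (level order): [42, 23, None, 20, None, 13, None, 9]
Insertion path: 42 -> 23 -> 20
Result: insert 21 as right child of 20
Final tree (level order): [42, 23, None, 20, None, 13, 21, 9]


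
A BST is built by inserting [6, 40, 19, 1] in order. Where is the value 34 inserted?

Starting tree (level order): [6, 1, 40, None, None, 19]
Insertion path: 6 -> 40 -> 19
Result: insert 34 as right child of 19
Final tree (level order): [6, 1, 40, None, None, 19, None, None, 34]


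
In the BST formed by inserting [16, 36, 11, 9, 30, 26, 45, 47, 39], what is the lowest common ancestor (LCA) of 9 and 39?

Tree insertion order: [16, 36, 11, 9, 30, 26, 45, 47, 39]
Tree (level-order array): [16, 11, 36, 9, None, 30, 45, None, None, 26, None, 39, 47]
In a BST, the LCA of p=9, q=39 is the first node v on the
root-to-leaf path with p <= v <= q (go left if both < v, right if both > v).
Walk from root:
  at 16: 9 <= 16 <= 39, this is the LCA
LCA = 16


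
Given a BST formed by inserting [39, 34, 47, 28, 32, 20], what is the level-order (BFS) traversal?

Tree insertion order: [39, 34, 47, 28, 32, 20]
Tree (level-order array): [39, 34, 47, 28, None, None, None, 20, 32]
BFS from the root, enqueuing left then right child of each popped node:
  queue [39] -> pop 39, enqueue [34, 47], visited so far: [39]
  queue [34, 47] -> pop 34, enqueue [28], visited so far: [39, 34]
  queue [47, 28] -> pop 47, enqueue [none], visited so far: [39, 34, 47]
  queue [28] -> pop 28, enqueue [20, 32], visited so far: [39, 34, 47, 28]
  queue [20, 32] -> pop 20, enqueue [none], visited so far: [39, 34, 47, 28, 20]
  queue [32] -> pop 32, enqueue [none], visited so far: [39, 34, 47, 28, 20, 32]
Result: [39, 34, 47, 28, 20, 32]


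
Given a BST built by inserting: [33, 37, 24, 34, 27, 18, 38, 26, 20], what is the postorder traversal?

Tree insertion order: [33, 37, 24, 34, 27, 18, 38, 26, 20]
Tree (level-order array): [33, 24, 37, 18, 27, 34, 38, None, 20, 26]
Postorder traversal: [20, 18, 26, 27, 24, 34, 38, 37, 33]


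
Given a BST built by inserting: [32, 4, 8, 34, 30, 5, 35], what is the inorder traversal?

Tree insertion order: [32, 4, 8, 34, 30, 5, 35]
Tree (level-order array): [32, 4, 34, None, 8, None, 35, 5, 30]
Inorder traversal: [4, 5, 8, 30, 32, 34, 35]


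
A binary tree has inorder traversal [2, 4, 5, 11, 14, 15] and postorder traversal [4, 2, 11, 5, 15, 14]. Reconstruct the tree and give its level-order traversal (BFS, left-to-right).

Inorder:   [2, 4, 5, 11, 14, 15]
Postorder: [4, 2, 11, 5, 15, 14]
Algorithm: postorder visits root last, so walk postorder right-to-left;
each value is the root of the current inorder slice — split it at that
value, recurse on the right subtree first, then the left.
Recursive splits:
  root=14; inorder splits into left=[2, 4, 5, 11], right=[15]
  root=15; inorder splits into left=[], right=[]
  root=5; inorder splits into left=[2, 4], right=[11]
  root=11; inorder splits into left=[], right=[]
  root=2; inorder splits into left=[], right=[4]
  root=4; inorder splits into left=[], right=[]
Reconstructed level-order: [14, 5, 15, 2, 11, 4]


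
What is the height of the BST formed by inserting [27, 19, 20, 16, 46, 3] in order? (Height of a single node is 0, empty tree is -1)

Insertion order: [27, 19, 20, 16, 46, 3]
Tree (level-order array): [27, 19, 46, 16, 20, None, None, 3]
Compute height bottom-up (empty subtree = -1):
  height(3) = 1 + max(-1, -1) = 0
  height(16) = 1 + max(0, -1) = 1
  height(20) = 1 + max(-1, -1) = 0
  height(19) = 1 + max(1, 0) = 2
  height(46) = 1 + max(-1, -1) = 0
  height(27) = 1 + max(2, 0) = 3
Height = 3


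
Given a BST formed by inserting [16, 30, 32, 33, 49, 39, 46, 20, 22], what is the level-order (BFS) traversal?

Tree insertion order: [16, 30, 32, 33, 49, 39, 46, 20, 22]
Tree (level-order array): [16, None, 30, 20, 32, None, 22, None, 33, None, None, None, 49, 39, None, None, 46]
BFS from the root, enqueuing left then right child of each popped node:
  queue [16] -> pop 16, enqueue [30], visited so far: [16]
  queue [30] -> pop 30, enqueue [20, 32], visited so far: [16, 30]
  queue [20, 32] -> pop 20, enqueue [22], visited so far: [16, 30, 20]
  queue [32, 22] -> pop 32, enqueue [33], visited so far: [16, 30, 20, 32]
  queue [22, 33] -> pop 22, enqueue [none], visited so far: [16, 30, 20, 32, 22]
  queue [33] -> pop 33, enqueue [49], visited so far: [16, 30, 20, 32, 22, 33]
  queue [49] -> pop 49, enqueue [39], visited so far: [16, 30, 20, 32, 22, 33, 49]
  queue [39] -> pop 39, enqueue [46], visited so far: [16, 30, 20, 32, 22, 33, 49, 39]
  queue [46] -> pop 46, enqueue [none], visited so far: [16, 30, 20, 32, 22, 33, 49, 39, 46]
Result: [16, 30, 20, 32, 22, 33, 49, 39, 46]


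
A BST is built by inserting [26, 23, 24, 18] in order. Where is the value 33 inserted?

Starting tree (level order): [26, 23, None, 18, 24]
Insertion path: 26
Result: insert 33 as right child of 26
Final tree (level order): [26, 23, 33, 18, 24]


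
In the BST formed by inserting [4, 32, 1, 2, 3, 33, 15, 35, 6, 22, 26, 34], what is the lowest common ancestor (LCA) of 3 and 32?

Tree insertion order: [4, 32, 1, 2, 3, 33, 15, 35, 6, 22, 26, 34]
Tree (level-order array): [4, 1, 32, None, 2, 15, 33, None, 3, 6, 22, None, 35, None, None, None, None, None, 26, 34]
In a BST, the LCA of p=3, q=32 is the first node v on the
root-to-leaf path with p <= v <= q (go left if both < v, right if both > v).
Walk from root:
  at 4: 3 <= 4 <= 32, this is the LCA
LCA = 4


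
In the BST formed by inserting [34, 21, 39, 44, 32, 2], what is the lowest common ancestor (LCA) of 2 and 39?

Tree insertion order: [34, 21, 39, 44, 32, 2]
Tree (level-order array): [34, 21, 39, 2, 32, None, 44]
In a BST, the LCA of p=2, q=39 is the first node v on the
root-to-leaf path with p <= v <= q (go left if both < v, right if both > v).
Walk from root:
  at 34: 2 <= 34 <= 39, this is the LCA
LCA = 34


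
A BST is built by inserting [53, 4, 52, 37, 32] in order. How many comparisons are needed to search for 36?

Search path for 36: 53 -> 4 -> 52 -> 37 -> 32
Found: False
Comparisons: 5


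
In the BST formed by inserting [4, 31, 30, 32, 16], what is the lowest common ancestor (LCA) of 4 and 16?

Tree insertion order: [4, 31, 30, 32, 16]
Tree (level-order array): [4, None, 31, 30, 32, 16]
In a BST, the LCA of p=4, q=16 is the first node v on the
root-to-leaf path with p <= v <= q (go left if both < v, right if both > v).
Walk from root:
  at 4: 4 <= 4 <= 16, this is the LCA
LCA = 4


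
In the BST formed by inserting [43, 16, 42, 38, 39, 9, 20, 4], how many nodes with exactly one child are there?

Tree built from: [43, 16, 42, 38, 39, 9, 20, 4]
Tree (level-order array): [43, 16, None, 9, 42, 4, None, 38, None, None, None, 20, 39]
Rule: These are nodes with exactly 1 non-null child.
Per-node child counts:
  node 43: 1 child(ren)
  node 16: 2 child(ren)
  node 9: 1 child(ren)
  node 4: 0 child(ren)
  node 42: 1 child(ren)
  node 38: 2 child(ren)
  node 20: 0 child(ren)
  node 39: 0 child(ren)
Matching nodes: [43, 9, 42]
Count of nodes with exactly one child: 3


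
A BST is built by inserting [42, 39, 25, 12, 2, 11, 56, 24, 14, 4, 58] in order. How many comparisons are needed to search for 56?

Search path for 56: 42 -> 56
Found: True
Comparisons: 2


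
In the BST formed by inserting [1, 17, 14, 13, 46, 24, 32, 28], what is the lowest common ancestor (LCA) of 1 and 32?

Tree insertion order: [1, 17, 14, 13, 46, 24, 32, 28]
Tree (level-order array): [1, None, 17, 14, 46, 13, None, 24, None, None, None, None, 32, 28]
In a BST, the LCA of p=1, q=32 is the first node v on the
root-to-leaf path with p <= v <= q (go left if both < v, right if both > v).
Walk from root:
  at 1: 1 <= 1 <= 32, this is the LCA
LCA = 1


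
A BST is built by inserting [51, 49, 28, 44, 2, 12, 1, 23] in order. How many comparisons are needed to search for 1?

Search path for 1: 51 -> 49 -> 28 -> 2 -> 1
Found: True
Comparisons: 5


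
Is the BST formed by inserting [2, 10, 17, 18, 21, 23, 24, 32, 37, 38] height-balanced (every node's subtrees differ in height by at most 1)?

Tree (level-order array): [2, None, 10, None, 17, None, 18, None, 21, None, 23, None, 24, None, 32, None, 37, None, 38]
Definition: a tree is height-balanced if, at every node, |h(left) - h(right)| <= 1 (empty subtree has height -1).
Bottom-up per-node check:
  node 38: h_left=-1, h_right=-1, diff=0 [OK], height=0
  node 37: h_left=-1, h_right=0, diff=1 [OK], height=1
  node 32: h_left=-1, h_right=1, diff=2 [FAIL (|-1-1|=2 > 1)], height=2
  node 24: h_left=-1, h_right=2, diff=3 [FAIL (|-1-2|=3 > 1)], height=3
  node 23: h_left=-1, h_right=3, diff=4 [FAIL (|-1-3|=4 > 1)], height=4
  node 21: h_left=-1, h_right=4, diff=5 [FAIL (|-1-4|=5 > 1)], height=5
  node 18: h_left=-1, h_right=5, diff=6 [FAIL (|-1-5|=6 > 1)], height=6
  node 17: h_left=-1, h_right=6, diff=7 [FAIL (|-1-6|=7 > 1)], height=7
  node 10: h_left=-1, h_right=7, diff=8 [FAIL (|-1-7|=8 > 1)], height=8
  node 2: h_left=-1, h_right=8, diff=9 [FAIL (|-1-8|=9 > 1)], height=9
Node 32 violates the condition: |-1 - 1| = 2 > 1.
Result: Not balanced


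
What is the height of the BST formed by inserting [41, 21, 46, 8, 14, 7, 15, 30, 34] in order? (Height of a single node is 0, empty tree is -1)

Insertion order: [41, 21, 46, 8, 14, 7, 15, 30, 34]
Tree (level-order array): [41, 21, 46, 8, 30, None, None, 7, 14, None, 34, None, None, None, 15]
Compute height bottom-up (empty subtree = -1):
  height(7) = 1 + max(-1, -1) = 0
  height(15) = 1 + max(-1, -1) = 0
  height(14) = 1 + max(-1, 0) = 1
  height(8) = 1 + max(0, 1) = 2
  height(34) = 1 + max(-1, -1) = 0
  height(30) = 1 + max(-1, 0) = 1
  height(21) = 1 + max(2, 1) = 3
  height(46) = 1 + max(-1, -1) = 0
  height(41) = 1 + max(3, 0) = 4
Height = 4


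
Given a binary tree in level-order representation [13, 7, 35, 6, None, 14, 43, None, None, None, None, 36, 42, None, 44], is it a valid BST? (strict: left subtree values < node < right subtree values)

Level-order array: [13, 7, 35, 6, None, 14, 43, None, None, None, None, 36, 42, None, 44]
Validate using subtree bounds (lo, hi): at each node, require lo < value < hi,
then recurse left with hi=value and right with lo=value.
Preorder trace (stopping at first violation):
  at node 13 with bounds (-inf, +inf): OK
  at node 7 with bounds (-inf, 13): OK
  at node 6 with bounds (-inf, 7): OK
  at node 35 with bounds (13, +inf): OK
  at node 14 with bounds (13, 35): OK
  at node 43 with bounds (35, +inf): OK
  at node 36 with bounds (35, 43): OK
  at node 44 with bounds (36, 43): VIOLATION
Node 44 violates its bound: not (36 < 44 < 43).
Result: Not a valid BST


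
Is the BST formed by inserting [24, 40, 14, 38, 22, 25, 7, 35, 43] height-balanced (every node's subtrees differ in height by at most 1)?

Tree (level-order array): [24, 14, 40, 7, 22, 38, 43, None, None, None, None, 25, None, None, None, None, 35]
Definition: a tree is height-balanced if, at every node, |h(left) - h(right)| <= 1 (empty subtree has height -1).
Bottom-up per-node check:
  node 7: h_left=-1, h_right=-1, diff=0 [OK], height=0
  node 22: h_left=-1, h_right=-1, diff=0 [OK], height=0
  node 14: h_left=0, h_right=0, diff=0 [OK], height=1
  node 35: h_left=-1, h_right=-1, diff=0 [OK], height=0
  node 25: h_left=-1, h_right=0, diff=1 [OK], height=1
  node 38: h_left=1, h_right=-1, diff=2 [FAIL (|1--1|=2 > 1)], height=2
  node 43: h_left=-1, h_right=-1, diff=0 [OK], height=0
  node 40: h_left=2, h_right=0, diff=2 [FAIL (|2-0|=2 > 1)], height=3
  node 24: h_left=1, h_right=3, diff=2 [FAIL (|1-3|=2 > 1)], height=4
Node 38 violates the condition: |1 - -1| = 2 > 1.
Result: Not balanced
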